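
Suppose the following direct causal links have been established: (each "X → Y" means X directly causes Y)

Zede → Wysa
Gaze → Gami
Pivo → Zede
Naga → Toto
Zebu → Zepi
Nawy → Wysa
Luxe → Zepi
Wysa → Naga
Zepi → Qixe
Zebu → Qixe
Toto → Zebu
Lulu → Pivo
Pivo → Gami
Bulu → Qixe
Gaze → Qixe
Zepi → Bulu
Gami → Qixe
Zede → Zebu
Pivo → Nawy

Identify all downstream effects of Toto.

Bulu, Qixe, Zebu, Zepi

Direct effects: Zebu.
2 steps out: Zepi, Qixe.
3 steps out: Bulu.
Not reachable from it: Lulu, Pivo, Gaze, Zede, Nawy, Gami, Wysa, Naga, Luxe.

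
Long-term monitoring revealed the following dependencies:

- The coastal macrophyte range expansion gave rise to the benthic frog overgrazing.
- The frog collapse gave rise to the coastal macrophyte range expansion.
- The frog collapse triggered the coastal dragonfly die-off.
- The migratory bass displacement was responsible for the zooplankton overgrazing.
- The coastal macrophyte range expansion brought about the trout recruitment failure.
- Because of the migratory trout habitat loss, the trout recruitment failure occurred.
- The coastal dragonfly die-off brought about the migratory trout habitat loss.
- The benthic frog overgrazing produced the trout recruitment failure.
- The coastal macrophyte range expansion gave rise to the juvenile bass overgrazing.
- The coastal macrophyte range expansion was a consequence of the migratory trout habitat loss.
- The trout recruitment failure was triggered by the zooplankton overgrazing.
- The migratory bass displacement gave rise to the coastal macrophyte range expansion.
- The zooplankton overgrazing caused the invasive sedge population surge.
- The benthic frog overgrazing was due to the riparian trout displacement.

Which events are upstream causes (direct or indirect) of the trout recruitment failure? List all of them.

the benthic frog overgrazing, the coastal dragonfly die-off, the coastal macrophyte range expansion, the frog collapse, the migratory bass displacement, the migratory trout habitat loss, the riparian trout displacement, the zooplankton overgrazing

Immediate causes of the trout recruitment failure: the zooplankton overgrazing, the migratory trout habitat loss, the coastal macrophyte range expansion, the benthic frog overgrazing.
Further upstream: the migratory bass displacement, the frog collapse, the coastal dragonfly die-off, the riparian trout displacement.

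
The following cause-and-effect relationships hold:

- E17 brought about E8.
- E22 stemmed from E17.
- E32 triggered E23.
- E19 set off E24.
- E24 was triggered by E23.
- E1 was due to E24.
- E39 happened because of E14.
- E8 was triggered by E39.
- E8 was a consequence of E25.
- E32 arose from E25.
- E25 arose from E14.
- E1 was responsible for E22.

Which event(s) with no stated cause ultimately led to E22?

Tracing upstream from E22: E22 ← E17.
A separate upstream branch: E22 ← E1 ← E24 ← E23 ← E32 ← E25 ← E14.
A separate upstream branch: E22 ← E1 ← E24 ← E19.
Each of those chain origins has no stated cause.

E14, E17, E19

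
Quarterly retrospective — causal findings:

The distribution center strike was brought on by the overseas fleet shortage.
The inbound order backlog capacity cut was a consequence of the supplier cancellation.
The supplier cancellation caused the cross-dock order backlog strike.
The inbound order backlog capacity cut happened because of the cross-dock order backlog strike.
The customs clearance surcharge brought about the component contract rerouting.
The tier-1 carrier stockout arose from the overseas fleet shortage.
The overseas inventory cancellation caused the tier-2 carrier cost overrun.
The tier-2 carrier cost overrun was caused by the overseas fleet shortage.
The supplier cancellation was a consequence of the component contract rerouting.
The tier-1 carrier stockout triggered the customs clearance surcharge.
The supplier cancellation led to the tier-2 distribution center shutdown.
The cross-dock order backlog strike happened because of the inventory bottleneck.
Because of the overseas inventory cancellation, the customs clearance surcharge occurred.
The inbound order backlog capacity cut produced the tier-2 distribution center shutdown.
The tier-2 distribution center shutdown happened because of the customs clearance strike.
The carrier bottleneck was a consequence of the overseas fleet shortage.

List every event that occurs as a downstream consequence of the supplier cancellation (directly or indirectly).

Direct effects: the cross-dock order backlog strike, the inbound order backlog capacity cut, the tier-2 distribution center shutdown.
Not reachable from it: the overseas inventory cancellation, the overseas fleet shortage, the tier-2 carrier cost overrun, the carrier bottleneck, the inventory bottleneck, the distribution center strike, the tier-1 carrier stockout, the customs clearance strike, the customs clearance surcharge, the component contract rerouting.

the cross-dock order backlog strike, the inbound order backlog capacity cut, the tier-2 distribution center shutdown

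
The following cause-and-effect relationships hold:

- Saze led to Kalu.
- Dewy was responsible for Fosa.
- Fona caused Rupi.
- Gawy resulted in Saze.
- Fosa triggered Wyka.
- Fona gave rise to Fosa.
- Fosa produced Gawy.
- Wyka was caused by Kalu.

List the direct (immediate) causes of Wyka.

Fosa, Kalu

Upstream contributors include Fona, Gawy, Saze, Dewy, but only Fosa, Kalu feed directly into Wyka.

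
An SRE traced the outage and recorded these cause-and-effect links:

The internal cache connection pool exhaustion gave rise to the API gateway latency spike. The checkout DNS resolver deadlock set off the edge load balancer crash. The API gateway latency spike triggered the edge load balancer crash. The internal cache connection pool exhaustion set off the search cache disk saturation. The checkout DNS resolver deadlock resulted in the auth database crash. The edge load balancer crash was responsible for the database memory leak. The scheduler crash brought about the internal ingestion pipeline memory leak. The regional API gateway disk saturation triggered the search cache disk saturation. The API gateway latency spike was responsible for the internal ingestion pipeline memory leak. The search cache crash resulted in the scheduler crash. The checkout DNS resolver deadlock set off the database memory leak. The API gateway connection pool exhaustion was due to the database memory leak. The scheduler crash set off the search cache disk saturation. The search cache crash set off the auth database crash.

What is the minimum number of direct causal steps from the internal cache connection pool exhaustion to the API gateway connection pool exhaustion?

4

Shortest chain: the internal cache connection pool exhaustion → the API gateway latency spike → the edge load balancer crash → the database memory leak → the API gateway connection pool exhaustion.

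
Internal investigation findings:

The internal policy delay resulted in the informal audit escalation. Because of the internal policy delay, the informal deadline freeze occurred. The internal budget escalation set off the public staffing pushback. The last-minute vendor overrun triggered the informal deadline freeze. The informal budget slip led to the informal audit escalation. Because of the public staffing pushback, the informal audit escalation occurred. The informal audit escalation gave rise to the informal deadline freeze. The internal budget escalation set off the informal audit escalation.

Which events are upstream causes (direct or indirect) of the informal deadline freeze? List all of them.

the informal audit escalation, the informal budget slip, the internal budget escalation, the internal policy delay, the last-minute vendor overrun, the public staffing pushback

Immediate causes of the informal deadline freeze: the internal policy delay, the informal audit escalation, the last-minute vendor overrun.
Further upstream: the internal budget escalation, the public staffing pushback, the informal budget slip.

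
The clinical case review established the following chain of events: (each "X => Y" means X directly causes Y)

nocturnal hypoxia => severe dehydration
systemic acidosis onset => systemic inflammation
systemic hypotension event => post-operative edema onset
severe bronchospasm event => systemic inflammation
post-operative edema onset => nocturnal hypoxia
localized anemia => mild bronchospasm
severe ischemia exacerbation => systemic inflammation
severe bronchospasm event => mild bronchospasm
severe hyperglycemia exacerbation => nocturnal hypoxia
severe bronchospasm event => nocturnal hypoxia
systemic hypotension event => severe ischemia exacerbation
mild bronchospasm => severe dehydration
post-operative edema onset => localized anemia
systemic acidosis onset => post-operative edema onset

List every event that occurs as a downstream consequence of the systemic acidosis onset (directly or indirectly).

the localized anemia, the mild bronchospasm, the nocturnal hypoxia, the post-operative edema onset, the severe dehydration, the systemic inflammation

Direct effects: the post-operative edema onset, the systemic inflammation.
2 steps out: the localized anemia, the nocturnal hypoxia.
3 steps out: the mild bronchospasm, the severe dehydration.
Not reachable from it: the systemic hypotension event, the severe bronchospasm event, the severe hyperglycemia exacerbation, the severe ischemia exacerbation.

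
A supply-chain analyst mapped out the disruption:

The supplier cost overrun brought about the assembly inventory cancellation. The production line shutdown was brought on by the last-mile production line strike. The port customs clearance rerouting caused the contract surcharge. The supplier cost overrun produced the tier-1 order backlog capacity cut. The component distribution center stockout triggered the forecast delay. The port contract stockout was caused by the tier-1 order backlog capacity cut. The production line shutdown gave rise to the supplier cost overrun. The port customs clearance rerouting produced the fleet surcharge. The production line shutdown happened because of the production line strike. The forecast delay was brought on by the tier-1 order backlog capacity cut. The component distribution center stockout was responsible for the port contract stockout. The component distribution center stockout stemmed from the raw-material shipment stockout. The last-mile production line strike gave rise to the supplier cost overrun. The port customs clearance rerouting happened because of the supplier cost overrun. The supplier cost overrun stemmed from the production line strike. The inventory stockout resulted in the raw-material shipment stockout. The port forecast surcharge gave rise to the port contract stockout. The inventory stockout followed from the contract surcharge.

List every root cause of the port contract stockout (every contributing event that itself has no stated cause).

Tracing upstream from the port contract stockout: the port contract stockout ← the tier-1 order backlog capacity cut ← the supplier cost overrun ← the last-mile production line strike.
A separate upstream branch: the port contract stockout ← the tier-1 order backlog capacity cut ← the supplier cost overrun ← the production line strike.
A separate upstream branch: the port contract stockout ← the port forecast surcharge.
Each of those chain origins has no stated cause.

the last-mile production line strike, the port forecast surcharge, the production line strike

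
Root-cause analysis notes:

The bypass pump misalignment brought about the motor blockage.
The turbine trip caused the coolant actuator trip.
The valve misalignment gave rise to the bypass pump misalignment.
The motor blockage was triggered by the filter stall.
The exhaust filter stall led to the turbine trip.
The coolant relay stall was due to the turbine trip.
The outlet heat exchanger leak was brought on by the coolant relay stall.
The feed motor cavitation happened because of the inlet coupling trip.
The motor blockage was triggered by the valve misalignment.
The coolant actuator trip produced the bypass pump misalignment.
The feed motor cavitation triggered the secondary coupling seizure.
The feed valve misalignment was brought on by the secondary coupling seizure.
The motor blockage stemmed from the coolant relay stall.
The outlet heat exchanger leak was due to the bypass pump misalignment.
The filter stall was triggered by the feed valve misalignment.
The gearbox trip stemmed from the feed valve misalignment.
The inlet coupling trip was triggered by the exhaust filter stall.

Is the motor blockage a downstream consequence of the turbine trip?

There is a causal chain: the turbine trip → the coolant relay stall → the motor blockage.

Yes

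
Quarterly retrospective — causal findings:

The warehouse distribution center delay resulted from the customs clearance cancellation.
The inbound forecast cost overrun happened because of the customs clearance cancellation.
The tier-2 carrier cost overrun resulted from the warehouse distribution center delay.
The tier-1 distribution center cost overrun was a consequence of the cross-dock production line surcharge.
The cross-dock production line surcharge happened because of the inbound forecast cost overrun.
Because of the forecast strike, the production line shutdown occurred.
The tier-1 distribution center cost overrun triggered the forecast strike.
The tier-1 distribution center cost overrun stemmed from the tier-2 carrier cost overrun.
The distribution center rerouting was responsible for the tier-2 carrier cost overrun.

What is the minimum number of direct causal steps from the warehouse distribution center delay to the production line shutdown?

Shortest chain: the warehouse distribution center delay → the tier-2 carrier cost overrun → the tier-1 distribution center cost overrun → the forecast strike → the production line shutdown.

4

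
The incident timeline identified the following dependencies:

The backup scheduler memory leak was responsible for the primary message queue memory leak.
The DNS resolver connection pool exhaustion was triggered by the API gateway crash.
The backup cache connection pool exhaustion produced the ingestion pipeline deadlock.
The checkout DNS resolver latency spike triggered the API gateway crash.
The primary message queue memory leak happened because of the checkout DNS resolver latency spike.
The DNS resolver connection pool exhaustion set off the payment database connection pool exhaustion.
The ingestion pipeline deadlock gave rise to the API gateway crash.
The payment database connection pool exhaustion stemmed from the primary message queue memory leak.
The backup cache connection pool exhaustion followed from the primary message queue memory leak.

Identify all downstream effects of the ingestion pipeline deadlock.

the API gateway crash, the DNS resolver connection pool exhaustion, the payment database connection pool exhaustion

Direct effects: the API gateway crash.
2 steps out: the DNS resolver connection pool exhaustion.
3 steps out: the payment database connection pool exhaustion.
Not reachable from it: the checkout DNS resolver latency spike, the primary message queue memory leak, the backup cache connection pool exhaustion, the backup scheduler memory leak.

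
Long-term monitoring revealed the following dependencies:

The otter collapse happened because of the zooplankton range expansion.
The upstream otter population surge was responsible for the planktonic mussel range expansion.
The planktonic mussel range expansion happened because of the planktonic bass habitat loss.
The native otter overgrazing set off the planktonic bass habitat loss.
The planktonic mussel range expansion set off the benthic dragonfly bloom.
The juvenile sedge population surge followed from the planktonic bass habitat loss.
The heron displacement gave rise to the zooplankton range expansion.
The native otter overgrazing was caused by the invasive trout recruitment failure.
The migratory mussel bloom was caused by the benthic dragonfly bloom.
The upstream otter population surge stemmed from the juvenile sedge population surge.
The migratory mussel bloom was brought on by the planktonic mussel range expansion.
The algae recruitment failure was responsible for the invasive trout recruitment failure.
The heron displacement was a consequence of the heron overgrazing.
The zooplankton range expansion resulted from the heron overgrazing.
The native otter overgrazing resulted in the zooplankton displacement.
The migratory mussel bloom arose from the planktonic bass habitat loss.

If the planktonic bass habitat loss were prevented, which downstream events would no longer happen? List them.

Downstream of the planktonic bass habitat loss: the juvenile sedge population surge, the upstream otter population surge, the planktonic mussel range expansion, the benthic dragonfly bloom, the migratory mussel bloom.

the benthic dragonfly bloom, the juvenile sedge population surge, the migratory mussel bloom, the planktonic mussel range expansion, the upstream otter population surge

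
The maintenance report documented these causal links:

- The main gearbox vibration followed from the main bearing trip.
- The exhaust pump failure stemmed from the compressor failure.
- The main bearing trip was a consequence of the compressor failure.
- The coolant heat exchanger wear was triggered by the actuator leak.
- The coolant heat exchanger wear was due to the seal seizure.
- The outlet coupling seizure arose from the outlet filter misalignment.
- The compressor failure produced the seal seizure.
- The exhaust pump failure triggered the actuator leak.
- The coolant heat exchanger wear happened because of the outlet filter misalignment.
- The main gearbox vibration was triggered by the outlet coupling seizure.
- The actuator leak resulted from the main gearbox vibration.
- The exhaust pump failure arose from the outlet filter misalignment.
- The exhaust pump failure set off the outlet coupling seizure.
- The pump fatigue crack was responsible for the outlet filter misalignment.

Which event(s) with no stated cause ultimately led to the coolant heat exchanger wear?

Tracing upstream from the coolant heat exchanger wear: the coolant heat exchanger wear ← the seal seizure ← the compressor failure.
A separate upstream branch: the coolant heat exchanger wear ← the outlet filter misalignment ← the pump fatigue crack.
Each of those chain origins has no stated cause.

the compressor failure, the pump fatigue crack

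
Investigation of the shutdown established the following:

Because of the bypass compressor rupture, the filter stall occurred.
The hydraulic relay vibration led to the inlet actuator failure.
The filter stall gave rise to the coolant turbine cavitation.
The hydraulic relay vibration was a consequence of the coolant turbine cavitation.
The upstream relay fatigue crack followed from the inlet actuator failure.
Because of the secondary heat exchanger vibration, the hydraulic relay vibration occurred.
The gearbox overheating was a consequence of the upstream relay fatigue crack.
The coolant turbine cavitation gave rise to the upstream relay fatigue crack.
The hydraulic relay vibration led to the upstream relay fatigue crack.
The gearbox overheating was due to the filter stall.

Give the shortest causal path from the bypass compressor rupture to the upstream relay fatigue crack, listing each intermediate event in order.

the bypass compressor rupture → the filter stall → the coolant turbine cavitation → the upstream relay fatigue crack

the bypass compressor rupture → the filter stall
the filter stall → the coolant turbine cavitation
the coolant turbine cavitation → the upstream relay fatigue crack
Length: 3 steps.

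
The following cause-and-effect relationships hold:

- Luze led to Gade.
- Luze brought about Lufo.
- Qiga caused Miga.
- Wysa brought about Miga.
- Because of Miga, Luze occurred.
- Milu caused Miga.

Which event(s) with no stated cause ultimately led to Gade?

Milu, Qiga, Wysa

Tracing upstream from Gade: Gade ← Luze ← Miga ← Qiga.
A separate upstream branch: Gade ← Luze ← Miga ← Wysa.
A separate upstream branch: Gade ← Luze ← Miga ← Milu.
Each of those chain origins has no stated cause.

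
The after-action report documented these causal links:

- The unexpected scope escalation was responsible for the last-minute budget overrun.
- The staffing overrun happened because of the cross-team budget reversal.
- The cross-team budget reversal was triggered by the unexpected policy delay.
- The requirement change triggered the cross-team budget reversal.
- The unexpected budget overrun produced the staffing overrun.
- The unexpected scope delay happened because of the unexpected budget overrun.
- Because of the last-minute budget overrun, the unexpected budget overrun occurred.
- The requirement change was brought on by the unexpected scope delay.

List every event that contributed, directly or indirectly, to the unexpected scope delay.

the last-minute budget overrun, the unexpected budget overrun, the unexpected scope escalation

Immediate cause of the unexpected scope delay: the unexpected budget overrun.
Further upstream: the unexpected scope escalation, the last-minute budget overrun.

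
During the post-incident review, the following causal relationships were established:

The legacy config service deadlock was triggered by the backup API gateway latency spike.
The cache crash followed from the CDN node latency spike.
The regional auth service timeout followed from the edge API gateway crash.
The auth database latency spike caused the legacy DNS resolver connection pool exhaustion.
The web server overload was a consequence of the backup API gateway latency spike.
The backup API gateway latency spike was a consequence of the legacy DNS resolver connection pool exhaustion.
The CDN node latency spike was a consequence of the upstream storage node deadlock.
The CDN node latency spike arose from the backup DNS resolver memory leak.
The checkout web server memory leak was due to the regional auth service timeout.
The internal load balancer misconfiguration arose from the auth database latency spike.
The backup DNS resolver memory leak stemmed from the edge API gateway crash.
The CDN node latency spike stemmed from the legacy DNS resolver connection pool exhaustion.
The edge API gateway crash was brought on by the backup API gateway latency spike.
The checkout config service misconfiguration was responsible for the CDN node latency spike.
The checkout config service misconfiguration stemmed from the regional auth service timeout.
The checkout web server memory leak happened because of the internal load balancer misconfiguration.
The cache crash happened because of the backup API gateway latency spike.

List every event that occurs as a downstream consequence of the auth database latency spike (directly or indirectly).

Direct effects: the legacy DNS resolver connection pool exhaustion, the internal load balancer misconfiguration.
2 steps out: the backup API gateway latency spike, the checkout web server memory leak, the CDN node latency spike.
3 steps out: the legacy config service deadlock, the edge API gateway crash, the web server overload, the cache crash.
4 steps out: the regional auth service timeout, the backup DNS resolver memory leak.
5 steps out: the checkout config service misconfiguration.
Not reachable from it: the upstream storage node deadlock.

the CDN node latency spike, the backup API gateway latency spike, the backup DNS resolver memory leak, the cache crash, the checkout config service misconfiguration, the checkout web server memory leak, the edge API gateway crash, the internal load balancer misconfiguration, the legacy DNS resolver connection pool exhaustion, the legacy config service deadlock, the regional auth service timeout, the web server overload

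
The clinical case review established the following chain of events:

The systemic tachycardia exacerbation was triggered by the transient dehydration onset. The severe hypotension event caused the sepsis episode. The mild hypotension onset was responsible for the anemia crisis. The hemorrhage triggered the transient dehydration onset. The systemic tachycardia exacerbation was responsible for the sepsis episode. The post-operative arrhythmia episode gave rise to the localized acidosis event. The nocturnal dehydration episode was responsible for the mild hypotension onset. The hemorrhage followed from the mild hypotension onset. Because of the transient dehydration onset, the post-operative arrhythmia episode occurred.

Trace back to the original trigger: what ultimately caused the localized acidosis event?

Tracing upstream from the localized acidosis event: the localized acidosis event ← the post-operative arrhythmia episode ← the transient dehydration onset ← the hemorrhage ← the mild hypotension onset ← the nocturnal dehydration episode.
The nocturnal dehydration episode has no stated cause, so it is the root.

the nocturnal dehydration episode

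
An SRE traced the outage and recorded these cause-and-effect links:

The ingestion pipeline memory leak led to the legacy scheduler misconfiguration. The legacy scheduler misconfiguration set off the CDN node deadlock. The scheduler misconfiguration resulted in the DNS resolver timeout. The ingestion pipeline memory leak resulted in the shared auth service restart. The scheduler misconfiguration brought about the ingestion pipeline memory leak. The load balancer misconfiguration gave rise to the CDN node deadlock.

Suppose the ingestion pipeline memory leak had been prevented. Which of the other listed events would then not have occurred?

the legacy scheduler misconfiguration, the shared auth service restart

Downstream of the ingestion pipeline memory leak: the shared auth service restart, the legacy scheduler misconfiguration, the CDN node deadlock.
Of those, still caused via another path: the CDN node deadlock.
The remainder have no surviving cause.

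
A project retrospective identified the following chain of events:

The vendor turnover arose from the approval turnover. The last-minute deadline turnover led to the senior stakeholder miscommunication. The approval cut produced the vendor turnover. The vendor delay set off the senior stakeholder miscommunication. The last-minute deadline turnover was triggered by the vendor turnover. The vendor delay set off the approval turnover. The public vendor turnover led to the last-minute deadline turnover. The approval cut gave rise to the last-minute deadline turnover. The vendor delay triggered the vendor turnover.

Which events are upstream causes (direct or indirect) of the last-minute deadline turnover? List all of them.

the approval cut, the approval turnover, the public vendor turnover, the vendor delay, the vendor turnover

Immediate causes of the last-minute deadline turnover: the public vendor turnover, the approval cut, the vendor turnover.
Further upstream: the vendor delay, the approval turnover.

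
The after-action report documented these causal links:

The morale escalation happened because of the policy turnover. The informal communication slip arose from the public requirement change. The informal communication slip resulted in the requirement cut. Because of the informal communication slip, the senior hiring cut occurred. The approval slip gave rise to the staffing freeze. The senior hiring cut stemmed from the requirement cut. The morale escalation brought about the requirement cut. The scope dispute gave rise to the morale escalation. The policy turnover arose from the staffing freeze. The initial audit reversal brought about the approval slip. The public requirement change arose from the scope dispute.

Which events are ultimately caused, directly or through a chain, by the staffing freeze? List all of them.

the morale escalation, the policy turnover, the requirement cut, the senior hiring cut

Direct effects: the policy turnover.
2 steps out: the morale escalation.
3 steps out: the requirement cut.
4 steps out: the senior hiring cut.
Not reachable from it: the scope dispute, the initial audit reversal, the approval slip, the public requirement change, the informal communication slip.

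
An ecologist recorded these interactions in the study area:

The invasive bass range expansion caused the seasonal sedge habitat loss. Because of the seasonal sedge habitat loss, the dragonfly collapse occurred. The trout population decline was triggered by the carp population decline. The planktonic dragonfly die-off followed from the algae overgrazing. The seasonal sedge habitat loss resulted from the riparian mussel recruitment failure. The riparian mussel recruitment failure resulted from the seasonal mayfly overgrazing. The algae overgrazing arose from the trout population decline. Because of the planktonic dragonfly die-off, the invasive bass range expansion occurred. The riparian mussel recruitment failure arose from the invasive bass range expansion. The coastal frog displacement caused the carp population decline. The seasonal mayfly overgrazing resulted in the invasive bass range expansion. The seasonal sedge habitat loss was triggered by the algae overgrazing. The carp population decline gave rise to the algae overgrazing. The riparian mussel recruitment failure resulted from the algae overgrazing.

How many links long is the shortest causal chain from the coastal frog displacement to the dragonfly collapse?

4

Shortest chain: the coastal frog displacement → the carp population decline → the algae overgrazing → the seasonal sedge habitat loss → the dragonfly collapse.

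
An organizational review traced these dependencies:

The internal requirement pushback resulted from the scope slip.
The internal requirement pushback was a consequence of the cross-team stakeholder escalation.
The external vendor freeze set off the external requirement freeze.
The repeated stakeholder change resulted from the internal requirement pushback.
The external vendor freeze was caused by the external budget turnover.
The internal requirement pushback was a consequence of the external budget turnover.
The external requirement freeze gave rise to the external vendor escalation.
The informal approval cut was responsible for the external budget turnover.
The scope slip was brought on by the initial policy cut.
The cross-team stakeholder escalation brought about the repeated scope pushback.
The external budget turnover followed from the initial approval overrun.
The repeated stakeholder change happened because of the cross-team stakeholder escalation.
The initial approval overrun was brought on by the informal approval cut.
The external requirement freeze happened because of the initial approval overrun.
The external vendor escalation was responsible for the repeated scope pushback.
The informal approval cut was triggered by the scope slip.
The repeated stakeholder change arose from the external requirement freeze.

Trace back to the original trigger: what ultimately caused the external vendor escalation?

the initial policy cut

Tracing upstream from the external vendor escalation: the external vendor escalation ← the external requirement freeze ← the initial approval overrun ← the informal approval cut ← the scope slip ← the initial policy cut.
The initial policy cut has no stated cause, so it is the root.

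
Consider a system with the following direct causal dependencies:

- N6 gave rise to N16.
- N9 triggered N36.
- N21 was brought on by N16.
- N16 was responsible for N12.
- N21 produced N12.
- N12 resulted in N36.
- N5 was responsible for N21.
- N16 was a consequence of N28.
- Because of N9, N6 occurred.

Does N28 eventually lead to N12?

There is a causal chain: N28 → N16 → N12.

Yes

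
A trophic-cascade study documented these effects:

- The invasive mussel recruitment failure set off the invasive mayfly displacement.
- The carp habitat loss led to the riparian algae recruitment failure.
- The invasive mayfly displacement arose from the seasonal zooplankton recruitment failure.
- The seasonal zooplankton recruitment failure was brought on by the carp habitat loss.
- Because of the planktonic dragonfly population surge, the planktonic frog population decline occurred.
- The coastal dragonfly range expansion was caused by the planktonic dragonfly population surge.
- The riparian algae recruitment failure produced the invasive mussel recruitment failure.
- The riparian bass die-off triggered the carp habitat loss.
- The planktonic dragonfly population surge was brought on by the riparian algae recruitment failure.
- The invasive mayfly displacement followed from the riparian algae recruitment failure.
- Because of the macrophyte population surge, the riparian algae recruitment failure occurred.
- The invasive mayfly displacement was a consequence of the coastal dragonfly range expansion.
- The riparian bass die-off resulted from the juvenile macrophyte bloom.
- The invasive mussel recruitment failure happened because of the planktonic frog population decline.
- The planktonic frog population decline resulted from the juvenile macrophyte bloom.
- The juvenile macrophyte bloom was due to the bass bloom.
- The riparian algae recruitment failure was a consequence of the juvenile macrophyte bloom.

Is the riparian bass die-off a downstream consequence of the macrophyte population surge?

No

The macrophyte population surge leads to the riparian algae recruitment failure, the planktonic dragonfly population surge, the planktonic frog population decline, the invasive mussel recruitment failure, the coastal dragonfly range expansion, the invasive mayfly displacement; the riparian bass die-off is not among them.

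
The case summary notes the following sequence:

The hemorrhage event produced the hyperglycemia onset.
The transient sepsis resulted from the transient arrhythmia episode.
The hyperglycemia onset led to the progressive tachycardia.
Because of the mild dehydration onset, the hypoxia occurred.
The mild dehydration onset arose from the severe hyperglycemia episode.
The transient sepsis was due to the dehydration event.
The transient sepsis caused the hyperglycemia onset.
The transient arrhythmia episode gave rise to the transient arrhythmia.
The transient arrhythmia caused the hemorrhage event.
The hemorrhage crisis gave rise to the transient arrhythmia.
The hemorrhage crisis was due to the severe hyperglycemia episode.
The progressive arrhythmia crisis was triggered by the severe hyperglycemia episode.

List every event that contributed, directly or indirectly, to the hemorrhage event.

Immediate cause of the hemorrhage event: the transient arrhythmia.
Further upstream: the severe hyperglycemia episode, the transient arrhythmia episode, the hemorrhage crisis.

the hemorrhage crisis, the severe hyperglycemia episode, the transient arrhythmia, the transient arrhythmia episode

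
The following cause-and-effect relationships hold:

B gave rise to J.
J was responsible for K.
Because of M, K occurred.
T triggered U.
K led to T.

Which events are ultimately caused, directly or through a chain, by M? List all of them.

K, T, U

Direct effects: K.
2 steps out: T.
3 steps out: U.
Not reachable from it: B, J.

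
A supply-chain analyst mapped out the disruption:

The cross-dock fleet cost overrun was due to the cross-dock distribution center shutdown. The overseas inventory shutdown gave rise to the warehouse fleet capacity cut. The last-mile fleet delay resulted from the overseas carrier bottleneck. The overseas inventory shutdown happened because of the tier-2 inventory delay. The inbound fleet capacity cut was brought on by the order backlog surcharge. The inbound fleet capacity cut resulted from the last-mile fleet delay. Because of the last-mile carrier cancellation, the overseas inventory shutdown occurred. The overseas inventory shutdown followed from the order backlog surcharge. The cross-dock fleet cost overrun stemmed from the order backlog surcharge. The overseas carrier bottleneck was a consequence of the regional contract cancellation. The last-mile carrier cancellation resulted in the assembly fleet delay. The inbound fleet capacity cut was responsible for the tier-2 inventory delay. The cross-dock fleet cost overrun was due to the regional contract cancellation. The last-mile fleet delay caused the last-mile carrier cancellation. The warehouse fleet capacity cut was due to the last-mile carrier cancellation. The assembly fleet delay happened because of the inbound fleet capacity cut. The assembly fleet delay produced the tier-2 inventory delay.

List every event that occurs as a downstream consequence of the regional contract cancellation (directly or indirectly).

Direct effects: the overseas carrier bottleneck, the cross-dock fleet cost overrun.
2 steps out: the last-mile fleet delay.
3 steps out: the inbound fleet capacity cut, the last-mile carrier cancellation.
4 steps out: the assembly fleet delay, the tier-2 inventory delay, the overseas inventory shutdown, the warehouse fleet capacity cut.
Not reachable from it: the cross-dock distribution center shutdown, the order backlog surcharge.

the assembly fleet delay, the cross-dock fleet cost overrun, the inbound fleet capacity cut, the last-mile carrier cancellation, the last-mile fleet delay, the overseas carrier bottleneck, the overseas inventory shutdown, the tier-2 inventory delay, the warehouse fleet capacity cut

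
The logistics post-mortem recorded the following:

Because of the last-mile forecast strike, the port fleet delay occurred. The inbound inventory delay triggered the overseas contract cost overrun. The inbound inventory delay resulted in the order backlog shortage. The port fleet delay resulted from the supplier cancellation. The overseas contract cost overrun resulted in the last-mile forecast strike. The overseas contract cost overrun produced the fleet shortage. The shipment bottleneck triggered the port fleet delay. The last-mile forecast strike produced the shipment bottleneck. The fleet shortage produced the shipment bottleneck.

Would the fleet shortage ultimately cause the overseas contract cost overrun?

The fleet shortage leads to the shipment bottleneck, the port fleet delay; the overseas contract cost overrun is not among them.

No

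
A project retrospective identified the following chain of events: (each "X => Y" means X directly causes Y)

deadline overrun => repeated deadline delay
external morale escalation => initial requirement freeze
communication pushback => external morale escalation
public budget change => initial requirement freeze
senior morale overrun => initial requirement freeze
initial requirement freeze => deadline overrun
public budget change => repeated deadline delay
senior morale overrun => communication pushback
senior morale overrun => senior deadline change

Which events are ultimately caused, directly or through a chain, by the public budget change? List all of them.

the deadline overrun, the initial requirement freeze, the repeated deadline delay

Direct effects: the initial requirement freeze, the repeated deadline delay.
2 steps out: the deadline overrun.
Not reachable from it: the senior morale overrun, the senior deadline change, the communication pushback, the external morale escalation.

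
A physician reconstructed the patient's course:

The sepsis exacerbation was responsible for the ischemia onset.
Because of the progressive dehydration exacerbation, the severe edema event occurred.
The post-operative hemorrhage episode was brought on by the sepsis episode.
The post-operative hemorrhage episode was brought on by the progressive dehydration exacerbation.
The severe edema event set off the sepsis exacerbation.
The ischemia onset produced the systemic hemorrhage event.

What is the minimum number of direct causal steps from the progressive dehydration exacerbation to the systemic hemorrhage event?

4

Shortest chain: the progressive dehydration exacerbation → the severe edema event → the sepsis exacerbation → the ischemia onset → the systemic hemorrhage event.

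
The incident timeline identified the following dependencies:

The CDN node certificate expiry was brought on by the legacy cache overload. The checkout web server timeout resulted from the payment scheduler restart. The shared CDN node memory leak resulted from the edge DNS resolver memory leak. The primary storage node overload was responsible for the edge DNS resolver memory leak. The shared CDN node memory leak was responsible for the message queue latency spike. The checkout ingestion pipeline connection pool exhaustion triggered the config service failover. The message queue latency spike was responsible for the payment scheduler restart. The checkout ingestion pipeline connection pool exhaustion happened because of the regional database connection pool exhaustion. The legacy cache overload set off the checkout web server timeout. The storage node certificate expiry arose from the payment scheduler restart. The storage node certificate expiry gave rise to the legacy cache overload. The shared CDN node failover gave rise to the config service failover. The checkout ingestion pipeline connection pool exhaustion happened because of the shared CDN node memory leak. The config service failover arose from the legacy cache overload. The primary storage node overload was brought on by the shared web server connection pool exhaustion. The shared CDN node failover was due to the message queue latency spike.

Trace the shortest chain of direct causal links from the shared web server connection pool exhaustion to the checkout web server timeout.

the shared web server connection pool exhaustion → the primary storage node overload
the primary storage node overload → the edge DNS resolver memory leak
the edge DNS resolver memory leak → the shared CDN node memory leak
the shared CDN node memory leak → the message queue latency spike
the message queue latency spike → the payment scheduler restart
the payment scheduler restart → the checkout web server timeout
Length: 6 steps.

the shared web server connection pool exhaustion → the primary storage node overload → the edge DNS resolver memory leak → the shared CDN node memory leak → the message queue latency spike → the payment scheduler restart → the checkout web server timeout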